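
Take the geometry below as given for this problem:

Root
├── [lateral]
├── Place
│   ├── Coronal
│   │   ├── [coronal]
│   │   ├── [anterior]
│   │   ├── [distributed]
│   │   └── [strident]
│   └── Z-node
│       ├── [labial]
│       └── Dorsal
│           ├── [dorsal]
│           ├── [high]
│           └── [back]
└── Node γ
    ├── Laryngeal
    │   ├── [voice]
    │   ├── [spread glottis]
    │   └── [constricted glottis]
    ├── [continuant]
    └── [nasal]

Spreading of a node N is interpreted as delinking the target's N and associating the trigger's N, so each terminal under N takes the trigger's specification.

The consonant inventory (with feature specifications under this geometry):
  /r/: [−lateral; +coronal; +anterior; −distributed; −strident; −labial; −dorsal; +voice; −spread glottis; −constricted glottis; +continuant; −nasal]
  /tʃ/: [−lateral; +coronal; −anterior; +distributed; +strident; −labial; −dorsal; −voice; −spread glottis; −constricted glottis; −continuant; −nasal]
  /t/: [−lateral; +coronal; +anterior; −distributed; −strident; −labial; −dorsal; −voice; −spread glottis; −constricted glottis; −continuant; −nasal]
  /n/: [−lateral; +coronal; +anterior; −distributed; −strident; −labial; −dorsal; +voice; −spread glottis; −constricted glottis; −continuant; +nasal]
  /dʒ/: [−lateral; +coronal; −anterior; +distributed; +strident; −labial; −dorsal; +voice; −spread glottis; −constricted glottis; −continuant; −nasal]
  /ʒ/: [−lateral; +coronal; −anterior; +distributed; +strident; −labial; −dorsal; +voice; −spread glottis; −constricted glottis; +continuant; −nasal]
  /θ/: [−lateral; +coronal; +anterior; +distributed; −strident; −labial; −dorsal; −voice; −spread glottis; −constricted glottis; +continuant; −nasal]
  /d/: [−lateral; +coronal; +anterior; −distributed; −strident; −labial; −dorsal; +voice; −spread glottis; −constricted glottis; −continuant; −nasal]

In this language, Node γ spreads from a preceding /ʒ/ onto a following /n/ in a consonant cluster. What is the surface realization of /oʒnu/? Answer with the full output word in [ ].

Terminals under Node γ in this geometry: [voice], [spread glottis], [constricted glottis], [continuant], [nasal].
After delinking /n/'s Node γ and linking /ʒ/'s, the affected terminals become [+voice], [−spread glottis], [−constricted glottis], [+continuant], [−nasal]; [lateral], [coronal], [anterior], … (outside Node γ) are retained from /n/.
The resulting bundle matches /r/ in the inventory; substituting it for /n/ gives [oʒru].

[oʒru]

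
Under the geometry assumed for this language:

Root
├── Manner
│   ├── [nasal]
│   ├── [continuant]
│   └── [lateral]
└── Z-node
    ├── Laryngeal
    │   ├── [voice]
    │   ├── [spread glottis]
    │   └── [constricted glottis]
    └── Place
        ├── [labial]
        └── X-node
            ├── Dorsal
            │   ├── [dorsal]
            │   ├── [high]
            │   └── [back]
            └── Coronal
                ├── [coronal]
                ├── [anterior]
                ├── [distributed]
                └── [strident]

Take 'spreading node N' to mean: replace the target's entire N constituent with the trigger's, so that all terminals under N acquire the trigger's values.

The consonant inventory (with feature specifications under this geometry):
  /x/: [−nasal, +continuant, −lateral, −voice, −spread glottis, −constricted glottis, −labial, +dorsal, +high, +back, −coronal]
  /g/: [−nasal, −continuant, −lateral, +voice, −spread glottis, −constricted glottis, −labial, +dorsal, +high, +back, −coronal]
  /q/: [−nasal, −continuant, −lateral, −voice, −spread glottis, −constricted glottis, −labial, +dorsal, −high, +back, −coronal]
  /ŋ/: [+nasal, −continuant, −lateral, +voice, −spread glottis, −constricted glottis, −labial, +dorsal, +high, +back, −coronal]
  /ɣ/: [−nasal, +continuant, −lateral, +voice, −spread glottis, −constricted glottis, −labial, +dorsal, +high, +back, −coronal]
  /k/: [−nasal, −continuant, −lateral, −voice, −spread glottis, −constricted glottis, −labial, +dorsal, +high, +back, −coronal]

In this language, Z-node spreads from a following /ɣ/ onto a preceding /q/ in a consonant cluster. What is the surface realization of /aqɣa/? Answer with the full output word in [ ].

The Z-node node dominates the terminals [voice], [spread glottis], [constricted glottis], [labial], [dorsal], [high], [back], [coronal], [anterior], [distributed], [strident].
Spreading Z-node from /ɣ/ onto /q/ replaces those values with /ɣ/'s: [+voice], [−spread glottis], [−constricted glottis], [−labial], [+dorsal], [+high], [+back], [−coronal]. Features outside Z-node ([nasal], [continuant], [lateral]) stay as in /q/.
The resulting bundle matches /g/ in the inventory; substituting it for /q/ gives [agɣa].

[agɣa]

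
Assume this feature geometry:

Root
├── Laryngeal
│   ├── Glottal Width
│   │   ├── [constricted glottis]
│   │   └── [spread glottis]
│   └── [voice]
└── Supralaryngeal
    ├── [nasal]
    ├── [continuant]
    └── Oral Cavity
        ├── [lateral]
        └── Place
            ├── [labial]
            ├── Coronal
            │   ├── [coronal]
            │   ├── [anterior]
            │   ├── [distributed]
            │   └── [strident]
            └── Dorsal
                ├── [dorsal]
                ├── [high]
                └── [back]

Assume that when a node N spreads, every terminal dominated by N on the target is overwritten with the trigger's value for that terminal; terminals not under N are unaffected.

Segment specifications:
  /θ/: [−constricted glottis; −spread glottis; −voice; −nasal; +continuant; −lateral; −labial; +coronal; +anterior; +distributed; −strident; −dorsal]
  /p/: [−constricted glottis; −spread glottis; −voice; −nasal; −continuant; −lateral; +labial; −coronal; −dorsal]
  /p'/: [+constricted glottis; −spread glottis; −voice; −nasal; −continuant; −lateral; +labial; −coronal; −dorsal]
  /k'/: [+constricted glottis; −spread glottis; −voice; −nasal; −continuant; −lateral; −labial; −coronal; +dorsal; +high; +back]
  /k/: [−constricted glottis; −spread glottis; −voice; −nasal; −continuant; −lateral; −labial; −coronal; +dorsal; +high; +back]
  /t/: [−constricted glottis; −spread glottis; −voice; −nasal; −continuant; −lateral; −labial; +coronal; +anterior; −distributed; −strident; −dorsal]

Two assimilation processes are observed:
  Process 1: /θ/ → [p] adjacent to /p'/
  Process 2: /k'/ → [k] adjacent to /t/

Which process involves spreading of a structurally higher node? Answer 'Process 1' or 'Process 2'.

Process 1

Process 1 alters [continuant], [labial], [coronal], [anterior], [distributed], [strident]; the lowest common ancestor is Supralaryngeal (depth 1 from Root).
Process 2: the feature that changes is [constricted glottis]; the minimal node is [constricted glottis] (depth 3).
Depth 1 < depth 3; Process 1 involves the structurally higher constituent Supralaryngeal.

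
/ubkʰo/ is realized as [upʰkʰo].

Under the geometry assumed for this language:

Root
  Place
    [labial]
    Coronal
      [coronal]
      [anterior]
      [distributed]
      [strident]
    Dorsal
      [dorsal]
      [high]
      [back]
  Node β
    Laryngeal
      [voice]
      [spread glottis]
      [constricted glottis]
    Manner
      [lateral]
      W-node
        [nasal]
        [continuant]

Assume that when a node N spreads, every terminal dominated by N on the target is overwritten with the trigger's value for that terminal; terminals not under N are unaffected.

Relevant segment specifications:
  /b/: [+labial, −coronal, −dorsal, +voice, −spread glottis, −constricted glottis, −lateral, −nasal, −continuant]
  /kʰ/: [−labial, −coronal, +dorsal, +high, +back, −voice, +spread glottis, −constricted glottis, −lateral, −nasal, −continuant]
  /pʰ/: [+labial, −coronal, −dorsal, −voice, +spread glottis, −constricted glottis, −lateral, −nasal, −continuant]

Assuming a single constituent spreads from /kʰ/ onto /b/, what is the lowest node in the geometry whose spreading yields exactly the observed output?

Comparing /b/ with its surface form [pʰ], the features that change are [voice], [spread glottis].
The smallest constituent containing every changed terminal is Laryngeal — each of its daughters lacks at least one of the affected features.
If Laryngeal spreads, every terminal under it takes /kʰ/'s value, producing [pʰ] as observed.
[dorsal], [labial] stay as in /b/ although /kʰ/ differs there, so no node dominating them spread; among the remaining candidates Laryngeal is the lowest that derives the output.

Laryngeal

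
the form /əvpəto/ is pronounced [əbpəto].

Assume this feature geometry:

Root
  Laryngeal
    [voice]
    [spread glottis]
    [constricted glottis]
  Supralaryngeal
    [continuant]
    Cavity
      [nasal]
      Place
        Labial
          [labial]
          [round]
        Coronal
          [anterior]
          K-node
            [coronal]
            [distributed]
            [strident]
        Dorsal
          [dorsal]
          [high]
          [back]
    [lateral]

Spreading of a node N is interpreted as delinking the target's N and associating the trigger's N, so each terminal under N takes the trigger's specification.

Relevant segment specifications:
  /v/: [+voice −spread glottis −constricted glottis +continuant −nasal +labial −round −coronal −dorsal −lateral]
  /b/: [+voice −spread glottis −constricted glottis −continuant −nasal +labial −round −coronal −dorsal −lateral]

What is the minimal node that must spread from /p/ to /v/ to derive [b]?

Comparing /v/ with its surface form [b], the only feature that changes is [continuant].
Only a single terminal changes, and /p/ supplies the new value, so [continuant] itself is the minimal spreading constituent.
[voice], a feature on which the two segments disagree outside [continuant], is unchanged — nothing dominating it spread, and [continuant] is the minimal sufficient constituent.

[continuant]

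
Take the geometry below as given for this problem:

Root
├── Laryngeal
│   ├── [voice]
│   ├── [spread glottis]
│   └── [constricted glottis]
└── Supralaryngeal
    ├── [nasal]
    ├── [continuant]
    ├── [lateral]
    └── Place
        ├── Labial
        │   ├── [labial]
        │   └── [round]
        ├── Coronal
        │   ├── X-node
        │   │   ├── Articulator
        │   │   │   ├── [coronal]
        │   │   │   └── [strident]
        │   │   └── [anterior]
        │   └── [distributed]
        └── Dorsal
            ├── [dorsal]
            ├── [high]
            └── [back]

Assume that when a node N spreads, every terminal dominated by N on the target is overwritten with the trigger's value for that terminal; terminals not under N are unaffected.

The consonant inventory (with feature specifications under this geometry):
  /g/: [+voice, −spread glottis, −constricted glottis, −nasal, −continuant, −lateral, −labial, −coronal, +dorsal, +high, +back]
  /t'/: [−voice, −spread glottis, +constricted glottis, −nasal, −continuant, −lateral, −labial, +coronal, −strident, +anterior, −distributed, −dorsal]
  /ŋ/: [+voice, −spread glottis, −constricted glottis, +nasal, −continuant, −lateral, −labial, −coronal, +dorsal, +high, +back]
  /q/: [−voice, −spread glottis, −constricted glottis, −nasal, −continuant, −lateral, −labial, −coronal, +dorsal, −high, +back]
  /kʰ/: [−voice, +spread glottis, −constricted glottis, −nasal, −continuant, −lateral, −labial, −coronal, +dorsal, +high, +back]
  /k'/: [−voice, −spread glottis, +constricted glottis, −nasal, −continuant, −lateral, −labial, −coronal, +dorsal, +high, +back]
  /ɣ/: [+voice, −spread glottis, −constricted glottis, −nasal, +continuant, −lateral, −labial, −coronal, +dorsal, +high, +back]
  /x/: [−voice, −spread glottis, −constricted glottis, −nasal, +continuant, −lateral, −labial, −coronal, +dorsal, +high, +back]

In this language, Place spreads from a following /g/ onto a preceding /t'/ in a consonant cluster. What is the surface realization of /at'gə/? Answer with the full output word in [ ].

[ak'gə]

The Place node dominates the terminals [labial], [round], [coronal], [strident], [anterior], [distributed], [dorsal], [high], [back].
Spreading Place from /g/ onto /t'/ replaces those values with /g/'s: [−labial], [−coronal], [+dorsal], [+high], [+back]. Features outside Place ([voice], [spread glottis], [constricted glottis], …) stay as in /t'/.
The resulting bundle matches /k'/ in the inventory; substituting it for /t'/ gives [ak'gə].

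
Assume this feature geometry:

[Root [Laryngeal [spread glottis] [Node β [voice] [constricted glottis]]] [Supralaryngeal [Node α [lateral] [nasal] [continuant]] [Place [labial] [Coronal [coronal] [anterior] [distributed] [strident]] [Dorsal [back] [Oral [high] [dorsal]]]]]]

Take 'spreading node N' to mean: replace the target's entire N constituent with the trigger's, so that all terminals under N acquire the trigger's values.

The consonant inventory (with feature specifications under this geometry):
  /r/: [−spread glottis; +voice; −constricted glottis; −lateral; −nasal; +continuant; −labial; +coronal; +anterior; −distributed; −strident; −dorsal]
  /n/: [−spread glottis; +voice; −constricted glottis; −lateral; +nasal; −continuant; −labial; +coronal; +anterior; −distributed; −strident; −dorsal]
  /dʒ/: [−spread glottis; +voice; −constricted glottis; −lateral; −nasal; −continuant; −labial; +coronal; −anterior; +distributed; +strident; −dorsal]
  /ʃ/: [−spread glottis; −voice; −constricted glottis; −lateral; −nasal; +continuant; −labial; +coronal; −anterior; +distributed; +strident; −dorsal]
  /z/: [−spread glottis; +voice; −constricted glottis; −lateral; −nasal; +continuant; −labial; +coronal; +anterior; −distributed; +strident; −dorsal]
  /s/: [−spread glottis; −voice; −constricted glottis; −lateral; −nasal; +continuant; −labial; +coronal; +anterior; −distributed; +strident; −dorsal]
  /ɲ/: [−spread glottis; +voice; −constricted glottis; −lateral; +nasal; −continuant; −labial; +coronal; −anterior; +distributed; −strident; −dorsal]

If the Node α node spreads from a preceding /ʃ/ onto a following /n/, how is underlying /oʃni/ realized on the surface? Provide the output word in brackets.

The Node α node dominates the terminals [lateral], [nasal], [continuant].
Spreading Node α from /ʃ/ onto /n/ replaces those values with /ʃ/'s: [−lateral], [−nasal], [+continuant]. Features outside Node α ([spread glottis], [voice], [constricted glottis], …) stay as in /n/.
Among the inventory, only /r/ has exactly this specification, giving the surface form [oʃri].

[oʃri]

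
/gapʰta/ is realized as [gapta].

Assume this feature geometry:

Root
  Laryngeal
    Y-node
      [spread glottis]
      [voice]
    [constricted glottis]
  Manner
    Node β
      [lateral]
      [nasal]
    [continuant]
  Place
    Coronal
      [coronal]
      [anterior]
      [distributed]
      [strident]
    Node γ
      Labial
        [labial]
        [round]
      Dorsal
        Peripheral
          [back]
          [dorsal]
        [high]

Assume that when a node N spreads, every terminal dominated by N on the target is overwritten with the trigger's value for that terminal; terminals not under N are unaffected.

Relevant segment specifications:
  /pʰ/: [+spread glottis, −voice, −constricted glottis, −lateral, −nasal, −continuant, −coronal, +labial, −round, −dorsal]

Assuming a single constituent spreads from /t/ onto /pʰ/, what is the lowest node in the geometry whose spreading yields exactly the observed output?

The alternation /pʰ/ → [p] changes [spread glottis] and nothing else.
With a single altered terminal, the smallest constituent that could spread is that terminal — [spread glottis].
[coronal], [labial] stay as in /pʰ/ although /t/ differs there, so no node dominating them spread; among the remaining candidates [spread glottis] is the lowest that derives the output.

[spread glottis]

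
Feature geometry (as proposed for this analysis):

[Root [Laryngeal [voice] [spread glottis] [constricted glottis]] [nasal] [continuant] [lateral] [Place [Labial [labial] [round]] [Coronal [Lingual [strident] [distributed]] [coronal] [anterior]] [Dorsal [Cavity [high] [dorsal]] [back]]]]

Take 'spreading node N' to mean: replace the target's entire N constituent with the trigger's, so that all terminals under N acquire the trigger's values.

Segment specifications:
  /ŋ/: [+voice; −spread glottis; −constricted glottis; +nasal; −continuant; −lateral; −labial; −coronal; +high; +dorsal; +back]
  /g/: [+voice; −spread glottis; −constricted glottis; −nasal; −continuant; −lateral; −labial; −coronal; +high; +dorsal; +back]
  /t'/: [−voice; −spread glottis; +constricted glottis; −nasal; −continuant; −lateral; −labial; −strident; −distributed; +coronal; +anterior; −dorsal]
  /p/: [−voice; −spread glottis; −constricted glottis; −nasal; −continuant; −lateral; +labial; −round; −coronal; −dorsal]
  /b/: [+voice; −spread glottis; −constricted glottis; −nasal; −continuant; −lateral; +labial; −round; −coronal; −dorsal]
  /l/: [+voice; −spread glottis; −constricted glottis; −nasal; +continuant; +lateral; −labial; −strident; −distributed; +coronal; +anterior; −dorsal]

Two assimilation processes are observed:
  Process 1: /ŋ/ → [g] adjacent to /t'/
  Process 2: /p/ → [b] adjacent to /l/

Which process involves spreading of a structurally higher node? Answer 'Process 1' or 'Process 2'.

Process 1

In Process 1, [nasal] changes, so the minimal spreading node is [nasal] at depth 1.
In Process 2, [voice] changes, so the minimal spreading node is [voice] at depth 2.
[nasal] (depth 1) sits above [voice] (depth 2), making Process 1 the one with the higher spreading node.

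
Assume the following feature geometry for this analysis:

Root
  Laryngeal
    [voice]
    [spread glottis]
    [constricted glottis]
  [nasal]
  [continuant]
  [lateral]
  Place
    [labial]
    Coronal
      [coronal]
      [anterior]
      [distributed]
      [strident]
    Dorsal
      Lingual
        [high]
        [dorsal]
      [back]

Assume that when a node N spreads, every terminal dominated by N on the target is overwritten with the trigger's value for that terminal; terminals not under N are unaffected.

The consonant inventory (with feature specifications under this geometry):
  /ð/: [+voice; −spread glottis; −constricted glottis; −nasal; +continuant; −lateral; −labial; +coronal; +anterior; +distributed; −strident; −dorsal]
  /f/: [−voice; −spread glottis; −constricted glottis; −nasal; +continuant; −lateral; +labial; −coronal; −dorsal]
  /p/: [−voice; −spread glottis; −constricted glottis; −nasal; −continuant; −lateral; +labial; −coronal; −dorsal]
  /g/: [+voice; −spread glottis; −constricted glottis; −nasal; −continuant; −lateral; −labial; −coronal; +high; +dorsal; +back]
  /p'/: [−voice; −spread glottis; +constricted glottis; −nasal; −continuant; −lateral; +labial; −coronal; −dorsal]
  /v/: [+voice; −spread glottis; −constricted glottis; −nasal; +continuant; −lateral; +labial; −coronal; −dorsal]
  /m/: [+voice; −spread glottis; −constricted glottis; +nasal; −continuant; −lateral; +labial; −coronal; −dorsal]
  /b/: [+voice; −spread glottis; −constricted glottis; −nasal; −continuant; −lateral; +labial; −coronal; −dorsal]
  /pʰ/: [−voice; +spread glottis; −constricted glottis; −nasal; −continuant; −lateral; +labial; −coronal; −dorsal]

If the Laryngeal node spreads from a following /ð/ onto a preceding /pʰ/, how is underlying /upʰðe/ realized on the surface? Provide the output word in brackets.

[ubðe]

The Laryngeal node dominates the terminals [voice], [spread glottis], [constricted glottis].
The target acquires /ð/'s values for everything under Laryngeal — [+voice], [−spread glottis], [−constricted glottis] — while keeping its own [nasal], [continuant], [lateral], ….
This feature bundle is that of [b], so /upʰðe/ surfaces as [ubðe].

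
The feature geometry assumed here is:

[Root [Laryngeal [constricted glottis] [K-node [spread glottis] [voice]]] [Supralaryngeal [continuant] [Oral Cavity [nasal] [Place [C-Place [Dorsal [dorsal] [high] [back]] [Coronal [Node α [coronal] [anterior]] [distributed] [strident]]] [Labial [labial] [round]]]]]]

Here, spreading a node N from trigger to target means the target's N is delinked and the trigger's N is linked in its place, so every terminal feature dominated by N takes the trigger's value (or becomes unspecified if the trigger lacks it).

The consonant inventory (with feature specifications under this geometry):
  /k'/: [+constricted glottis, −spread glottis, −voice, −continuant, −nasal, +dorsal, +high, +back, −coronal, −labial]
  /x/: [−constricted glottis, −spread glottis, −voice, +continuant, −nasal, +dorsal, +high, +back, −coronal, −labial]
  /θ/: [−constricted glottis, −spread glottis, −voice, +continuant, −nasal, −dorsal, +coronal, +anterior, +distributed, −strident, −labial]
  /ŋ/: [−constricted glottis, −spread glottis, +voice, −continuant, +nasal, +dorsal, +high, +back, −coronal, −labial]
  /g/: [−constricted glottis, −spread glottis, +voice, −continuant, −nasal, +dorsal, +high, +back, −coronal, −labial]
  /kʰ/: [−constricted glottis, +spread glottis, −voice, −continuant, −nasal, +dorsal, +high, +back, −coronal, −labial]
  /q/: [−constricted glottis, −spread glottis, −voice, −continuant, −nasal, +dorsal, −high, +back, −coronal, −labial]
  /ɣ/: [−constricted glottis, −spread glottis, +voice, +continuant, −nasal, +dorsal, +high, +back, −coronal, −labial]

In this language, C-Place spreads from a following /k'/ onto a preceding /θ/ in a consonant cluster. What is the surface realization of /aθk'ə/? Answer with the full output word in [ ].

C-Place immediately or transitively dominates [dorsal], [high], [back], [coronal], [anterior], [distributed], [strident].
After delinking /θ/'s C-Place and linking /k'/'s, the affected terminals become [+dorsal], [+high], [+back], [−coronal]; [constricted glottis], [spread glottis], [voice], … (outside C-Place) are retained from /θ/.
The resulting bundle matches /x/ in the inventory; substituting it for /θ/ gives [axk'ə].

[axk'ə]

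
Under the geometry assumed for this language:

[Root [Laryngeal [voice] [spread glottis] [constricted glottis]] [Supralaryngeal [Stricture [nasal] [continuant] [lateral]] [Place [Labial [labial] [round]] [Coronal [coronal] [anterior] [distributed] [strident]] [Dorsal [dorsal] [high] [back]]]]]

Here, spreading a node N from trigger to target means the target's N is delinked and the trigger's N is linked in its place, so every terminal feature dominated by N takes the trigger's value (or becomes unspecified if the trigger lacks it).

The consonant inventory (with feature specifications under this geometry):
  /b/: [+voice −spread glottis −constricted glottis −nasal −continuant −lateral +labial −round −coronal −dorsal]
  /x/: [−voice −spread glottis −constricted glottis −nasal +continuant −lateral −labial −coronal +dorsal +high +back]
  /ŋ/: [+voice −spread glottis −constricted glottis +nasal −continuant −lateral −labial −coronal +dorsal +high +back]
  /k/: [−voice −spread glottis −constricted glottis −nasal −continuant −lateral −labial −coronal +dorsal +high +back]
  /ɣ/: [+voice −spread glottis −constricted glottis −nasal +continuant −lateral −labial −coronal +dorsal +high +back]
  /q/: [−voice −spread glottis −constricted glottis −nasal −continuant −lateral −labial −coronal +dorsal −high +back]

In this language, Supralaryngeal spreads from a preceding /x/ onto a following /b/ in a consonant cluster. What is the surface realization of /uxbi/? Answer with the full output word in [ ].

[uxɣi]

The Supralaryngeal node dominates the terminals [nasal], [continuant], [lateral], [labial], [round], [coronal], [anterior], [distributed], [strident], [dorsal], [high], [back].
Spreading Supralaryngeal from /x/ onto /b/ replaces those values with /x/'s: [−nasal], [+continuant], [−lateral], [−labial], [−coronal], [+dorsal], [+high], [+back]. Features outside Supralaryngeal ([voice], [spread glottis], [constricted glottis]) stay as in /b/.
The resulting bundle matches /ɣ/ in the inventory; substituting it for /b/ gives [uxɣi].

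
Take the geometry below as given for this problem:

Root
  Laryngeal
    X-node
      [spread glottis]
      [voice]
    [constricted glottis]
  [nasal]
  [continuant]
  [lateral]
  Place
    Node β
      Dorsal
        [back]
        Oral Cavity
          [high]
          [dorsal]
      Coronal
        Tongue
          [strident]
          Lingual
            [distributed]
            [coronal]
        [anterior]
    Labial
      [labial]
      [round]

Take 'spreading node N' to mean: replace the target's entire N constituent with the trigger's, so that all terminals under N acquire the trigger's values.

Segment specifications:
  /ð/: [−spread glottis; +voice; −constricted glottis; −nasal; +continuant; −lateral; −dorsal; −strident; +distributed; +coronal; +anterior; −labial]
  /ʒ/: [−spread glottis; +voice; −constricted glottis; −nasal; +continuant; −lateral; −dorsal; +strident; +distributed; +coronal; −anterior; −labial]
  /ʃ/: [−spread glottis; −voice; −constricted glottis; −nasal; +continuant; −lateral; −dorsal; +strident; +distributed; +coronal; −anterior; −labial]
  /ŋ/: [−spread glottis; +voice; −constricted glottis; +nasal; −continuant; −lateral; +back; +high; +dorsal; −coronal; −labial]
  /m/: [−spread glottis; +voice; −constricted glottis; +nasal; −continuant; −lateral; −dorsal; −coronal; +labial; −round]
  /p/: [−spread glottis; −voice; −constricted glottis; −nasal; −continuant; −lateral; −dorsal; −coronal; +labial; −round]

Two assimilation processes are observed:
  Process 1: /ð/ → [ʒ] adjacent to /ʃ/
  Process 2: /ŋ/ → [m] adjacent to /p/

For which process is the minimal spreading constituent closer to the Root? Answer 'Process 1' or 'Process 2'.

Process 1: the features that change are [anterior], [strident]; the minimal node is Coronal (depth 3).
Process 2 alters [labial], [round], [dorsal], [high], [back]; the lowest common ancestor is Place (depth 1 from Root).
Place (depth 1) sits above Coronal (depth 3), making Process 2 the one with the higher spreading node.

Process 2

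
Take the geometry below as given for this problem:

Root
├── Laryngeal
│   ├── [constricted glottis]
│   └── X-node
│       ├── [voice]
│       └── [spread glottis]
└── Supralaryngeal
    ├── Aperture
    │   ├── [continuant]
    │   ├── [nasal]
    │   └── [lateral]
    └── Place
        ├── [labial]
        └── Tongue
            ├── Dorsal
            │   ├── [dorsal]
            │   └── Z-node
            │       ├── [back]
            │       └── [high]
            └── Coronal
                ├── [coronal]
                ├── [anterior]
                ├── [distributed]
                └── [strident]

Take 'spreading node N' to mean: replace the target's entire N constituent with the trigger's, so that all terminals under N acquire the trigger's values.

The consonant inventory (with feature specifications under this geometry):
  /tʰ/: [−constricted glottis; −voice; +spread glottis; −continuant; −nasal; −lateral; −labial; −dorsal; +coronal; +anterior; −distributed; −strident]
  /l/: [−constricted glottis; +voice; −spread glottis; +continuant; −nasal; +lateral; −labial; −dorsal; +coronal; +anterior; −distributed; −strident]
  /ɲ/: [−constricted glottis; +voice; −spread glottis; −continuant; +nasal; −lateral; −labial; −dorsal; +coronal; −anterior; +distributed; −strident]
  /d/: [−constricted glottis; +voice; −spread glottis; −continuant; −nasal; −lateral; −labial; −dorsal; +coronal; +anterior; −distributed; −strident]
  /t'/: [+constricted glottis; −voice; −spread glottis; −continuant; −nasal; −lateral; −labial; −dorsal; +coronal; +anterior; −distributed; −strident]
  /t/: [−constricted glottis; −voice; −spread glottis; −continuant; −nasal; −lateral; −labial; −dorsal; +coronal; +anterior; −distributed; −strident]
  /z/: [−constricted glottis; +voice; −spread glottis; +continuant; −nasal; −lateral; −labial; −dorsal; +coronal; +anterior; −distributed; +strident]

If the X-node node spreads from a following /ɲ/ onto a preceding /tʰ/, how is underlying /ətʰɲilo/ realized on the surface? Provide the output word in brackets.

Terminals under X-node in this geometry: [voice], [spread glottis].
Spreading X-node from /ɲ/ onto /tʰ/ replaces those values with /ɲ/'s: [+voice], [−spread glottis]. Features outside X-node ([constricted glottis], [continuant], [nasal], …) stay as in /tʰ/.
The resulting bundle matches /d/ in the inventory; substituting it for /tʰ/ gives [ədɲilo].

[ədɲilo]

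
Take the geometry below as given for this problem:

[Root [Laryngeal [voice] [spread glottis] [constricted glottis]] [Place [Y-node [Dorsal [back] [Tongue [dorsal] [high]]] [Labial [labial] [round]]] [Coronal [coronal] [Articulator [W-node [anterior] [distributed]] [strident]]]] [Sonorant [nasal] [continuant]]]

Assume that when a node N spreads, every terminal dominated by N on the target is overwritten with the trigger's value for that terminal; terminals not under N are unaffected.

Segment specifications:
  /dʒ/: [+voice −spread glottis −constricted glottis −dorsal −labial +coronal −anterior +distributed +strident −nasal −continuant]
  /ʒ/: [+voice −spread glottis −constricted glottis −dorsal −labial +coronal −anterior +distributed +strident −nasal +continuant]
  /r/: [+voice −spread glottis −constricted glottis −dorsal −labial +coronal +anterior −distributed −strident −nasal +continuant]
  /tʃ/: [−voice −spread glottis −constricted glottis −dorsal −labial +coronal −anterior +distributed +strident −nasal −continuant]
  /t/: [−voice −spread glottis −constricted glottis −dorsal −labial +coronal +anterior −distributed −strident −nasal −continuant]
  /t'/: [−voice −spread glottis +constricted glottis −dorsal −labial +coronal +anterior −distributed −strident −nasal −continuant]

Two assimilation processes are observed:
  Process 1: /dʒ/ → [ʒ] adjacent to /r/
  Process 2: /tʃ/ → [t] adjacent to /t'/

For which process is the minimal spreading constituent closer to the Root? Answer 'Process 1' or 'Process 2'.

Process 1

In Process 1, [continuant] changes, so the minimal spreading node is [continuant] at depth 2.
Process 2 alters [anterior], [distributed], [strident]; the lowest common ancestor is Articulator (depth 3 from Root).
[continuant] (depth 2) sits above Articulator (depth 3), making Process 1 the one with the higher spreading node.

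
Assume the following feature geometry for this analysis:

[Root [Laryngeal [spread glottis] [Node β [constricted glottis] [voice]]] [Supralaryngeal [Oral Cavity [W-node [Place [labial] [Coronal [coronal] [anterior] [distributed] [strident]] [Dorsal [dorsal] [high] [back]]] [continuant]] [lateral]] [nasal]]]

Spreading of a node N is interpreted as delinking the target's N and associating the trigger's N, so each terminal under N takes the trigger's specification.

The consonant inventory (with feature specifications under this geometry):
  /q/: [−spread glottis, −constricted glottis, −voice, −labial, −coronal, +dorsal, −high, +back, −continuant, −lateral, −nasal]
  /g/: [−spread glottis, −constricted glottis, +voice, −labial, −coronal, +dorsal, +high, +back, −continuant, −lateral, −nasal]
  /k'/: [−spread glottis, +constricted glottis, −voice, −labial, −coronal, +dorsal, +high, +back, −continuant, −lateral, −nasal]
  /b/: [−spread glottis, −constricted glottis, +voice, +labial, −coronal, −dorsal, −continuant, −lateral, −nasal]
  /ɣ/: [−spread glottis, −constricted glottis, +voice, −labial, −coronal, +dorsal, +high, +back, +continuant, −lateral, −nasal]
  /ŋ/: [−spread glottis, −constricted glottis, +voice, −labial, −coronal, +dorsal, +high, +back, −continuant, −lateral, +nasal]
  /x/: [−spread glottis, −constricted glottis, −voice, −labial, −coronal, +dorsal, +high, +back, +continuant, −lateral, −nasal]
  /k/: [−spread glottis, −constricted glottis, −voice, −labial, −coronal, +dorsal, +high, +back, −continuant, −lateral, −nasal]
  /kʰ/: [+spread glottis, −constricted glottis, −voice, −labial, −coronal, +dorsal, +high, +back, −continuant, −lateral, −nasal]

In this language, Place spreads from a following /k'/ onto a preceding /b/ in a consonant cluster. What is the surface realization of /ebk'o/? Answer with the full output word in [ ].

Terminals under Place in this geometry: [labial], [coronal], [anterior], [distributed], [strident], [dorsal], [high], [back].
After delinking /b/'s Place and linking /k'/'s, the affected terminals become [−labial], [−coronal], [+dorsal], [+high], [+back]; [spread glottis], [constricted glottis], [voice], … (outside Place) are retained from /b/.
The resulting bundle matches /g/ in the inventory; substituting it for /b/ gives [egk'o].

[egk'o]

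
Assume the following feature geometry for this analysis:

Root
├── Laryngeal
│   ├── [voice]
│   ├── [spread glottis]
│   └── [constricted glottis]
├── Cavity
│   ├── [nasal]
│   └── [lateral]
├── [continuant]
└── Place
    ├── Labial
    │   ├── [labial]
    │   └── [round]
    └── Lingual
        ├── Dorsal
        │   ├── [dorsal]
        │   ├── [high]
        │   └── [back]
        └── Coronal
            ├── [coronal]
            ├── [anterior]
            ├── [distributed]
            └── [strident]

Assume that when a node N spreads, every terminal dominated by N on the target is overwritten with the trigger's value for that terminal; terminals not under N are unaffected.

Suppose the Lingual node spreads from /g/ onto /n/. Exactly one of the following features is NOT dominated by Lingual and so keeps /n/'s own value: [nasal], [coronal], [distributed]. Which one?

Lingual dominates exactly [dorsal], [high], [back], [coronal], [anterior], [distributed], [strident].
Of the listed options, [distributed], [coronal] are among these and would be overwritten by spreading Lingual.
[nasal] attaches under Cavity, not under Lingual, so /n/ retains its own value for [nasal].

[nasal]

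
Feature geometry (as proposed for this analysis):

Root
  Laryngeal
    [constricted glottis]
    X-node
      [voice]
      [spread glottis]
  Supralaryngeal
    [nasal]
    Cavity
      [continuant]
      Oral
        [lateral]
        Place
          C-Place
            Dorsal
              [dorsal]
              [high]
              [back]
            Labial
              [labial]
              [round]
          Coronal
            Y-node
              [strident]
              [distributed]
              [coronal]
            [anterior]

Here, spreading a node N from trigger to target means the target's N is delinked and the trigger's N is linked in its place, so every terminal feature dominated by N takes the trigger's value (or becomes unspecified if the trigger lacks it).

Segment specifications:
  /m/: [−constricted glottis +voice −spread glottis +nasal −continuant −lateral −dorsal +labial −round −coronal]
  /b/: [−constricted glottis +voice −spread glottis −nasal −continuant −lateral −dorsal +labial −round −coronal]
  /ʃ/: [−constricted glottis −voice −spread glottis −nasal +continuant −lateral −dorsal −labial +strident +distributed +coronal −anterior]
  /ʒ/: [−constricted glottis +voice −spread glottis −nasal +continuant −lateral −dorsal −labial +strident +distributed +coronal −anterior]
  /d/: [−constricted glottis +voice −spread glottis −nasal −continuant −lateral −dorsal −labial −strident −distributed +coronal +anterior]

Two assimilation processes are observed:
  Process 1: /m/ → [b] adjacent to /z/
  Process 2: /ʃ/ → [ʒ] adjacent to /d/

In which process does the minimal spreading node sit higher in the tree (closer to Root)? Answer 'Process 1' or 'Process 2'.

Process 1

Process 1 alters [nasal]; the lowest dominating node is [nasal] (depth 2 from Root).
In Process 2, [voice] changes, so the minimal spreading node is [voice] at depth 3.
[nasal] (depth 2) sits above [voice] (depth 3), making Process 1 the one with the higher spreading node.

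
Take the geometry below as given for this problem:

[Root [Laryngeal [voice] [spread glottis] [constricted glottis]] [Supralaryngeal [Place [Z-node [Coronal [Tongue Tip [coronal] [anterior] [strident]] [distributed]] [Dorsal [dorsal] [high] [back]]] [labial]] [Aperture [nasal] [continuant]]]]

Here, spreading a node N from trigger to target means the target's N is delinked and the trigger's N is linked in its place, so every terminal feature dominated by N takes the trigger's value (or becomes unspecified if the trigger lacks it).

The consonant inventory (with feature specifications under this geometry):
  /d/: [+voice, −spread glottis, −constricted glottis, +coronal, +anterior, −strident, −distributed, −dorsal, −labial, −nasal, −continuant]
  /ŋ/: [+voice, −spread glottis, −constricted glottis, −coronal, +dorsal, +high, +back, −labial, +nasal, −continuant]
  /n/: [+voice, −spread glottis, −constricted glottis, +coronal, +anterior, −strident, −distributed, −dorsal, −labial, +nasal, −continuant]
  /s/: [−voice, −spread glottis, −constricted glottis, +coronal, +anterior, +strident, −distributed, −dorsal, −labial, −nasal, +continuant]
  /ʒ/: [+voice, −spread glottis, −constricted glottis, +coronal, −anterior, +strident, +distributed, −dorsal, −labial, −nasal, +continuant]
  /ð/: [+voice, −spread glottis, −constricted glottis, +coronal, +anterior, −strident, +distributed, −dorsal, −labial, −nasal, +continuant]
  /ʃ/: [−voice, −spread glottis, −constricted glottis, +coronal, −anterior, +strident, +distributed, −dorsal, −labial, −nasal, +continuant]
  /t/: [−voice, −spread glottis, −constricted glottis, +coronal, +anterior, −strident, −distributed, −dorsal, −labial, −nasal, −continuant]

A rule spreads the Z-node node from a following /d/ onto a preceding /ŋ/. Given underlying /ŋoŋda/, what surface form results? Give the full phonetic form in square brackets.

Terminals under Z-node in this geometry: [coronal], [anterior], [strident], [distributed], [dorsal], [high], [back].
The target acquires /d/'s values for everything under Z-node — [+coronal], [+anterior], [−strident], [−distributed], [−dorsal] — while keeping its own [voice], [spread glottis], [constricted glottis], ….
The resulting bundle matches /n/ in the inventory; substituting it for /ŋ/ gives [ŋonda].

[ŋonda]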